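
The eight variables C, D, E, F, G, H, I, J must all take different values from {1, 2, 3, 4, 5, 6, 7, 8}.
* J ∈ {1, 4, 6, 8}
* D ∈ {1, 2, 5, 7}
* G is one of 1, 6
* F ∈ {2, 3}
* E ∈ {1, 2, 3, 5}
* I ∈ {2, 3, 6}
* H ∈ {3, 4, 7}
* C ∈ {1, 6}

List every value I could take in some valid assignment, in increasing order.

2, 3

Among the 8 variables, 8 fits only J (and all 8 values in {1, 2, 3, 4, 5, 6, 7, 8} must be used), so J = 8.
The 7 still-open variables together cover exactly {1, 2, 3, 4, 5, 6, 7} — 7 values for 7 variables — and 4 appears only in H's list, so H = 4.
The 6 still-open variables together cover exactly {1, 2, 3, 5, 6, 7} — 6 values for 6 variables — and 7 appears only in D's list, so D = 7.
The 5 still-open variables draw from only 5 values {1, 2, 3, 5, 6}, so each is used; only E can be 5, hence E = 5.
C and G share exactly the 2 values {1, 6}; by pigeonhole those values go to them, so strike 1, 6 from I.
No further eliminations apply; I can still be any of 2, 3.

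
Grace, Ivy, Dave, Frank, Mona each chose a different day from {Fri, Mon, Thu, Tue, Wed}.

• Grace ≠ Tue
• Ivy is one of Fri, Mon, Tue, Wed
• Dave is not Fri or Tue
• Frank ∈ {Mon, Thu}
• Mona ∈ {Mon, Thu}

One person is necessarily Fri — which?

Grace

The 5 variables draw from only 5 values {Fri, Mon, Thu, Tue, Wed}, so each is used; only Ivy can be Tue, hence Ivy = Tue.
The 4 still-open variables together cover exactly {Fri, Mon, Thu, Wed} — 4 values for 4 variables — and Fri appears only in Grace's list, so Grace = Fri.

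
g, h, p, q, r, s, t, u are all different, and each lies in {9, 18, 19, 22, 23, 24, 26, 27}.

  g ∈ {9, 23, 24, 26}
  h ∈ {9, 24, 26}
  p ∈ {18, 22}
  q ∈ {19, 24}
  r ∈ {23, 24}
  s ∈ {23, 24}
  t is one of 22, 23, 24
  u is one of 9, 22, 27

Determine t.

The 8 variables together cover exactly {9, 18, 19, 22, 23, 24, 26, 27} — 8 values for 8 variables — and 18 appears only in p's list, so p = 18.
The 7 still-open variables together cover exactly {9, 19, 22, 23, 24, 26, 27} — 7 values for 7 variables — and 19 appears only in q's list, so q = 19.
The 6 still-open variables together cover exactly {9, 22, 23, 24, 26, 27} — 6 values for 6 variables — and 27 appears only in u's list, so u = 27.
Among the 5 still-open variables, 22 fits only t (and all 5 values in {9, 22, 23, 24, 26} must be used), so t = 22.

22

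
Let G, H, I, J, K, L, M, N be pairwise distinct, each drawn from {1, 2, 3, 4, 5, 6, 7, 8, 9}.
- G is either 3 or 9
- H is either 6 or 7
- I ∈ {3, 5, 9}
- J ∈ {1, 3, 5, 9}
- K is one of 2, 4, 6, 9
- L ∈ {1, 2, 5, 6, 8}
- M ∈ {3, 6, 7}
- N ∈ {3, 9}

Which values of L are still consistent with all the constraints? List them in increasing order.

G and N share exactly the 2 values {3, 9}; by pigeonhole those values go to them, so strike 3, 9 from I, J, K, M.
That leaves I = 5. So J, L can't be 5.
J's domain is down to {1}, so J = 1. So L can't be 1.
H and M share exactly the 2 values {6, 7}; by pigeonhole those values go to them, so strike 6, 7 from K, L.
No further eliminations apply; L can still be any of 2, 8.

2, 8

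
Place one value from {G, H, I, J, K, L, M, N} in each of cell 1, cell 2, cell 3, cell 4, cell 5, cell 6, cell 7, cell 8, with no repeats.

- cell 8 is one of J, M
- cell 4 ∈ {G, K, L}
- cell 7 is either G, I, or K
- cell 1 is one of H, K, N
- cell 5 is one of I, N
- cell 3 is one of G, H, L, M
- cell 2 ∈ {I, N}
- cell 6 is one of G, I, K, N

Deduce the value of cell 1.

H

The 8 variables together cover exactly {G, H, I, J, K, L, M, N} — 8 values for 8 variables — and J appears only in cell 8's list, so cell 8 = J.
The 7 still-open variables together cover exactly {G, H, I, K, L, M, N} — 7 values for 7 variables — and M appears only in cell 3's list, so cell 3 = M.
Among the 6 still-open variables, H fits only cell 1 (and all 6 values in {G, H, I, K, L, N} must be used), so cell 1 = H.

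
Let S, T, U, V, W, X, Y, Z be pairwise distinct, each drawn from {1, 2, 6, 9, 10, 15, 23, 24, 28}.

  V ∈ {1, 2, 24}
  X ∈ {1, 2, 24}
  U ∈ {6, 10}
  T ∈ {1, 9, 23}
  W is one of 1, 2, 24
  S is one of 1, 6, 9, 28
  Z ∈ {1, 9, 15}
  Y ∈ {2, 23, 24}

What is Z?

15

V, W, X between them cover only {1, 2, 24} — a naked triple. Remove those values from S, T, Y, Z.
That leaves Y = 23. So T can't be 23.
T's domain is down to {9}, so T = 9. Eliminate 9 elsewhere: S, Z.
So Z = 15.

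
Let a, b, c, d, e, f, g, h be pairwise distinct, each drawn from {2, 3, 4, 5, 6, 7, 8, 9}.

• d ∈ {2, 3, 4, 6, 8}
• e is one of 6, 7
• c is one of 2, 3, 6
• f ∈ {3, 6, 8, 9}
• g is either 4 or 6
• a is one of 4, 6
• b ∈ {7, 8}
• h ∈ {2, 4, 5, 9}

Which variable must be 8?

b

The 8 variables together cover exactly {2, 3, 4, 5, 6, 7, 8, 9} — 8 values for 8 variables — and 5 appears only in h's list, so h = 5.
The 7 still-open variables draw from only 7 values {2, 3, 4, 6, 7, 8, 9}, so each is used; only f can be 9, hence f = 9.
The 2 variables a and g are confined to {4, 6}, which locks those values in; drop them from c, d, e.
e has just one choice, so e = 7. Remove 7 from b.
So 8 goes to b.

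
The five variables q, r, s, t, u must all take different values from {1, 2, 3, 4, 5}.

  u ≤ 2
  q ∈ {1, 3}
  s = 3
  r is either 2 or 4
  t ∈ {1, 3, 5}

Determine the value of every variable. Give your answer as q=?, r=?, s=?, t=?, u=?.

s's domain is down to {3}, so s = 3. Strike 3 from q, t.
q must be 1 (only option left). Remove 1 from t, u.
t must be 5 (only option left).
u must be 2 (only option left). Strike 2 from r.
That leaves r = 4.

q=1, r=4, s=3, t=5, u=2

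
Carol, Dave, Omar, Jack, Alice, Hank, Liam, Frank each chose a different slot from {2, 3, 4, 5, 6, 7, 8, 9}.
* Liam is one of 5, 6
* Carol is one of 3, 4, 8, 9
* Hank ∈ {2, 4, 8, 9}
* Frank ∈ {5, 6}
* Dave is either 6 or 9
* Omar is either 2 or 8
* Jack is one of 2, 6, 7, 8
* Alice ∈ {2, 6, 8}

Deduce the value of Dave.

The 8 variables together cover exactly {2, 3, 4, 5, 6, 7, 8, 9} — 8 values for 8 variables — and 3 appears only in Carol's list, so Carol = 3.
The 7 still-open variables draw from only 7 values {2, 4, 5, 6, 7, 8, 9}, so each is used; only Hank can be 4, hence Hank = 4.
Among the 6 still-open variables, 7 fits only Jack (and all 6 values in {2, 5, 6, 7, 8, 9} must be used), so Jack = 7.
The 5 still-open variables draw from only 5 values {2, 5, 6, 8, 9}, so each is used; only Dave can be 9, hence Dave = 9.

9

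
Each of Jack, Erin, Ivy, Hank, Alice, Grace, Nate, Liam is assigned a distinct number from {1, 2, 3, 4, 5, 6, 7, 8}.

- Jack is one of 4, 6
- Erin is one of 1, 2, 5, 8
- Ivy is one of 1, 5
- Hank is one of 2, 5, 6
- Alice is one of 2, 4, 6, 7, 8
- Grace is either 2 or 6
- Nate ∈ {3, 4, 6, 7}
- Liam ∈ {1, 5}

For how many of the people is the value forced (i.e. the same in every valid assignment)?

The 8 variables draw from only 8 values {1, 2, 3, 4, 5, 6, 7, 8}, so each is used; only Nate can be 3, hence Nate = 3.
The 7 still-open variables together cover exactly {1, 2, 4, 5, 6, 7, 8} — 7 values for 7 variables — and 7 appears only in Alice's list, so Alice = 7.
The 6 still-open variables draw from only 6 values {1, 2, 4, 5, 6, 8}, so each is used; only Jack can be 4, hence Jack = 4.
The 5 still-open variables together cover exactly {1, 2, 5, 6, 8} — 5 values for 5 variables — and 8 appears only in Erin's list, so Erin = 8.
Ivy and Liam between them cover only {1, 5} — a naked pair. Remove those values from Hank.
Determined: Jack=4, Erin=8, Alice=7, Nate=3. The other people each still have more than one consistent value. That makes 4.

4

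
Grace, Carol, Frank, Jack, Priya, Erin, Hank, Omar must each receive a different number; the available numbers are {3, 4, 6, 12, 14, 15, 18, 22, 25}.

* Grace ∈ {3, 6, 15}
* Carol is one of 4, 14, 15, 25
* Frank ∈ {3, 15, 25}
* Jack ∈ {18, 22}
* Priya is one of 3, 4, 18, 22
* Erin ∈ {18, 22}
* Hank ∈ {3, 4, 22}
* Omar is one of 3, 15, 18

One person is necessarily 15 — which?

Omar

The 8 variables draw from only 8 values {3, 4, 6, 14, 15, 18, 22, 25}, so each is used; only Grace can be 6, hence Grace = 6.
Among the 7 still-open variables, 14 fits only Carol (and all 7 values in {3, 4, 14, 15, 18, 22, 25} must be used), so Carol = 14.
The 6 still-open variables draw from only 6 values {3, 4, 15, 18, 22, 25}, so each is used; only Frank can be 25, hence Frank = 25.
The 5 still-open variables together cover exactly {3, 4, 15, 18, 22} — 5 values for 5 variables — and 15 appears only in Omar's list, so Omar = 15.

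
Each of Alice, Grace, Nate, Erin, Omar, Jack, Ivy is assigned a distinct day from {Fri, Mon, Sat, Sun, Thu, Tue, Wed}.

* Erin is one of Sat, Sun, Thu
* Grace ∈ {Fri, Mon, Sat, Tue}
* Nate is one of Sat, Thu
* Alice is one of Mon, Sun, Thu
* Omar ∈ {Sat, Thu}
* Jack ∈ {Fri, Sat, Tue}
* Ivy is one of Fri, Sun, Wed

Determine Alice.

The 7 variables draw from only 7 values {Fri, Mon, Sat, Sun, Thu, Tue, Wed}, so each is used; only Ivy can be Wed, hence Ivy = Wed.
Nate and Omar share exactly the 2 values {Sat, Thu}; by pigeonhole those values go to them, so strike Sat, Thu from Alice, Grace, Erin, Jack.
That leaves Erin = Sun. Eliminate Sun elsewhere: Alice.
So Alice = Mon.

Mon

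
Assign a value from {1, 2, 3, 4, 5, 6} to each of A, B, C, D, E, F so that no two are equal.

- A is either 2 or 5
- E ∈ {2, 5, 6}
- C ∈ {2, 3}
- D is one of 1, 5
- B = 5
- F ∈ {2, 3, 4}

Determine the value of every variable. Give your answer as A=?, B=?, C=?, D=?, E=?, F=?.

A=2, B=5, C=3, D=1, E=6, F=4

B's domain is down to {5}, so B = 5. So A, D, E can't be 5.
D has just one choice, so D = 1.
That leaves A = 2. Strike 2 from C, E, F.
C must be 3 (only option left). Strike 3 from F.
That leaves E = 6.
F has just one choice, so F = 4.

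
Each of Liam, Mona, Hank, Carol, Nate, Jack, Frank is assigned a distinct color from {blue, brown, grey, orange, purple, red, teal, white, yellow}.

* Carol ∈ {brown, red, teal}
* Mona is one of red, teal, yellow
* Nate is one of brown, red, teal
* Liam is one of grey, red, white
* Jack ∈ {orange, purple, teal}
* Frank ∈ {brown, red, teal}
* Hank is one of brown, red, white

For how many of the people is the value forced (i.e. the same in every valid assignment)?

The 3 variables Carol, Nate, Frank are confined to {brown, red, teal}, which locks those values in; drop them from Liam, Mona, Hank, Jack.
Mona has just one choice, so Mona = yellow.
Hank has just one choice, so Hank = white. So Liam can't be white.
Liam's domain is down to {grey}, so Liam = grey.
Determined: Liam=grey, Mona=yellow, Hank=white. The other people each still have more than one consistent value. That makes 3.

3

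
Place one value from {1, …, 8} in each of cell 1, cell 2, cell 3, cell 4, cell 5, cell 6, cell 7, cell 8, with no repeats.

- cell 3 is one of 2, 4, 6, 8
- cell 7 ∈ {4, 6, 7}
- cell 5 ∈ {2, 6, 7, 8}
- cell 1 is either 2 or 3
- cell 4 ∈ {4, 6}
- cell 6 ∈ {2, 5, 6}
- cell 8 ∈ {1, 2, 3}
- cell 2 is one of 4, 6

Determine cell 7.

The 8 variables draw from only 8 values {1, 2, 3, 4, 5, 6, 7, 8}, so each is used; only cell 8 can be 1, hence cell 8 = 1.
The 7 still-open variables draw from only 7 values {2, 3, 4, 5, 6, 7, 8}, so each is used; only cell 1 can be 3, hence cell 1 = 3.
The 6 still-open variables together cover exactly {2, 4, 5, 6, 7, 8} — 6 values for 6 variables — and 5 appears only in cell 6's list, so cell 6 = 5.
cell 2 and cell 4 share exactly the 2 values {4, 6}; by pigeonhole those values go to them, so strike 4, 6 from cell 3, cell 5, cell 7.
So cell 7 = 7.

7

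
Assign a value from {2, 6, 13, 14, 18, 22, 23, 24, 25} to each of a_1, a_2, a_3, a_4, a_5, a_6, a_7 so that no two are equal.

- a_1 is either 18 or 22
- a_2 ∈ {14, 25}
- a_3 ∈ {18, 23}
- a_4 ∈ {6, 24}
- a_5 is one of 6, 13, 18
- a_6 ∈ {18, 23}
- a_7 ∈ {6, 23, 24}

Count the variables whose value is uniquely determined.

2

a_3 and a_6 share exactly the 2 values {18, 23}; by pigeonhole those values go to them, so strike 18, 23 from a_1, a_5, a_7.
a_1 has just one choice, so a_1 = 22.
a_4 and a_7 share exactly the 2 values {6, 24}; by pigeonhole those values go to them, so strike 6, 24 from a_5.
That leaves a_5 = 13.
Determined: a_1=22, a_5=13. The other variables each still have more than one consistent value. That makes 2.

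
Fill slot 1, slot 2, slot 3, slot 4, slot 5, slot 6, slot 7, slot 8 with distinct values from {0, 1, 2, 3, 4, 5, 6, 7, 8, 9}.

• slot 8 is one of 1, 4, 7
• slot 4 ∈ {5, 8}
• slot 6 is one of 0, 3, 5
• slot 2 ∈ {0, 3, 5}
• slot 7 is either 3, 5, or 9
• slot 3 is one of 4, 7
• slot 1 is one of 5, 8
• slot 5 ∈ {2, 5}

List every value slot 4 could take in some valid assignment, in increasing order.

5, 8

The 2 variables slot 1 and slot 4 are confined to {5, 8}, which locks those values in; drop them from slot 2, slot 5, slot 6, slot 7.
slot 5 must be 2 (only option left).
slot 2 and slot 6 share exactly the 2 values {0, 3}; by pigeonhole those values go to them, so strike 0, 3 from slot 7.
slot 7's domain is down to {9}, so slot 7 = 9.
No further eliminations apply; slot 4 can still be any of 5, 8.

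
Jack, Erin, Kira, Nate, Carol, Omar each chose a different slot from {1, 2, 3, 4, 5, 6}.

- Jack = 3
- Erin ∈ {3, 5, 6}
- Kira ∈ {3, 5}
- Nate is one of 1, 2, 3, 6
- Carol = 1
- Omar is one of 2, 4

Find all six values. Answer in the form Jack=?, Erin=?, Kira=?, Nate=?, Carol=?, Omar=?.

Jack=3, Erin=6, Kira=5, Nate=2, Carol=1, Omar=4

Jack has just one choice, so Jack = 3. So Erin, Kira, Nate can't be 3.
Kira's domain is down to {5}, so Kira = 5. So Erin can't be 5.
That leaves Carol = 1. Remove 1 from Nate.
Erin has just one choice, so Erin = 6. Remove 6 from Nate.
Nate has just one choice, so Nate = 2. Eliminate 2 elsewhere: Omar.
Omar has just one choice, so Omar = 4.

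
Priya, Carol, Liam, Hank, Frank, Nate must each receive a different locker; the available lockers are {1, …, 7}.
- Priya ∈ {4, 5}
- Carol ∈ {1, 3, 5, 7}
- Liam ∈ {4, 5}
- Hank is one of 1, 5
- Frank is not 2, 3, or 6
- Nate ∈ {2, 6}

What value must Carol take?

3

Priya and Liam between them cover only {4, 5} — a naked pair. Remove those values from Carol, Hank, Frank.
Hank's domain is down to {1}, so Hank = 1. Strike 1 from Carol, Frank.
Frank must be 7 (only option left). Remove 7 from Carol.
So Carol = 3.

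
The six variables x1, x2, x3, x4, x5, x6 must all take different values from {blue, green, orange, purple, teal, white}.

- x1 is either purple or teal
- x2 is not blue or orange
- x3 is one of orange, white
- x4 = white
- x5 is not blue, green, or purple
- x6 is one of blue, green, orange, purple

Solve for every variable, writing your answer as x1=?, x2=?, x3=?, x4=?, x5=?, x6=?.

x4's domain is down to {white}, so x4 = white. Remove white from x2, x3, x5.
x3 must be orange (only option left). So x5, x6 can't be orange.
x5 has just one choice, so x5 = teal. Strike teal from x1, x2.
That leaves x1 = purple. Strike purple from x2, x6.
x2 must be green (only option left). Strike green from x6.
x6 must be blue (only option left).

x1=purple, x2=green, x3=orange, x4=white, x5=teal, x6=blue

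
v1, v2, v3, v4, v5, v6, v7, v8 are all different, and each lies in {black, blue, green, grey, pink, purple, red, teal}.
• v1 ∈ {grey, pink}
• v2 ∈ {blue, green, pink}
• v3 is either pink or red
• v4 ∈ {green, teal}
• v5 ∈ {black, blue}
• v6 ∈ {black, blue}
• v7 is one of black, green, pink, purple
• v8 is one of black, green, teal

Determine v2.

The 8 variables together cover exactly {black, blue, green, grey, pink, purple, red, teal} — 8 values for 8 variables — and grey appears only in v1's list, so v1 = grey.
The 7 still-open variables together cover exactly {black, blue, green, pink, purple, red, teal} — 7 values for 7 variables — and purple appears only in v7's list, so v7 = purple.
The 6 still-open variables together cover exactly {black, blue, green, pink, red, teal} — 6 values for 6 variables — and red appears only in v3's list, so v3 = red.
The 5 still-open variables draw from only 5 values {black, blue, green, pink, teal}, so each is used; only v2 can be pink, hence v2 = pink.

pink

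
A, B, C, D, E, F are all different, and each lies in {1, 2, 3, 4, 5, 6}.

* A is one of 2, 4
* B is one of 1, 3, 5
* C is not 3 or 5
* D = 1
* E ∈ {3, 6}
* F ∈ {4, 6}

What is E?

D has just one choice, so D = 1. So B, C can't be 1.
Among the 5 still-open variables, 5 fits only B (and all 5 values in {2, 3, 4, 5, 6} must be used), so B = 5.
The 4 still-open variables draw from only 4 values {2, 3, 4, 6}, so each is used; only E can be 3, hence E = 3.

3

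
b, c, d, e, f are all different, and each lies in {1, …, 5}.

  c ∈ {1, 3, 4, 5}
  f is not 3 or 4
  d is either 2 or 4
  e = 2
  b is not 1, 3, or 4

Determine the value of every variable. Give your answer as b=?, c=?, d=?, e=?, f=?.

b=5, c=3, d=4, e=2, f=1

e has just one choice, so e = 2. So b, d, f can't be 2.
That leaves b = 5. So c, f can't be 5.
d has just one choice, so d = 4. Eliminate 4 elsewhere: c.
f must be 1 (only option left). Remove 1 from c.
c has just one choice, so c = 3.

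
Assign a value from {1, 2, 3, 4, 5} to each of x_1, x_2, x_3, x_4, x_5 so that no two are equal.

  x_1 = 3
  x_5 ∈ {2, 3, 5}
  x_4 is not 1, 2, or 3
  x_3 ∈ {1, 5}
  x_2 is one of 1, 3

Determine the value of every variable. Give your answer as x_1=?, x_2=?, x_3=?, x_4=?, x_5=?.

x_1=3, x_2=1, x_3=5, x_4=4, x_5=2

x_1 must be 3 (only option left). Strike 3 from x_2, x_5.
x_2 has just one choice, so x_2 = 1. Remove 1 from x_3.
That leaves x_3 = 5. So x_4, x_5 can't be 5.
x_4 must be 4 (only option left).
That leaves x_5 = 2.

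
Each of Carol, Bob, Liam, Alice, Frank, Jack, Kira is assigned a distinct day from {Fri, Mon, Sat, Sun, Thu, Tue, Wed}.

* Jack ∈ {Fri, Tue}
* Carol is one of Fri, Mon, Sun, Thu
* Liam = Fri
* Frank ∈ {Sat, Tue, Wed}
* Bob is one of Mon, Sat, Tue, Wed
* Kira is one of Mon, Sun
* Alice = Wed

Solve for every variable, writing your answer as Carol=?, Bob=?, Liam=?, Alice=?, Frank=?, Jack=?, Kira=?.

Liam has just one choice, so Liam = Fri. So Carol, Jack can't be Fri.
Alice has just one choice, so Alice = Wed. Remove Wed from Bob, Frank.
That leaves Jack = Tue. So Bob, Frank can't be Tue.
That leaves Frank = Sat. Strike Sat from Bob.
Bob's domain is down to {Mon}, so Bob = Mon. Eliminate Mon elsewhere: Carol, Kira.
Kira must be Sun (only option left). Strike Sun from Carol.
Carol's domain is down to {Thu}, so Carol = Thu.

Carol=Thu, Bob=Mon, Liam=Fri, Alice=Wed, Frank=Sat, Jack=Tue, Kira=Sun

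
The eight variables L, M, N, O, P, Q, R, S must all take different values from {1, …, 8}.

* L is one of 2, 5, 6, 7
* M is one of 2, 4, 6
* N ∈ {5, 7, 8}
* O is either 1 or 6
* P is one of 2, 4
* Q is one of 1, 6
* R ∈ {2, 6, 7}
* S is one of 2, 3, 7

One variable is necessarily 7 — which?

Among the 8 variables, 3 fits only S (and all 8 values in {1, 2, 3, 4, 5, 6, 7, 8} must be used), so S = 3.
The 7 still-open variables together cover exactly {1, 2, 4, 5, 6, 7, 8} — 7 values for 7 variables — and 8 appears only in N's list, so N = 8.
The 6 still-open variables together cover exactly {1, 2, 4, 5, 6, 7} — 6 values for 6 variables — and 5 appears only in L's list, so L = 5.
The 5 still-open variables together cover exactly {1, 2, 4, 6, 7} — 5 values for 5 variables — and 7 appears only in R's list, so R = 7.

R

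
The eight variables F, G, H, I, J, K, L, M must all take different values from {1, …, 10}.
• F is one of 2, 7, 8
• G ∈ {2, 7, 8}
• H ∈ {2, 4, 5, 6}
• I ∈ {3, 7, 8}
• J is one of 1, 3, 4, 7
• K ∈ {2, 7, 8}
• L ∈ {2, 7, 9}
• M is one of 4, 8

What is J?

F, G, K between them cover only {2, 7, 8} — a naked triple. Remove those values from H, I, J, L, M.
I has just one choice, so I = 3. Eliminate 3 elsewhere: J.
That leaves L = 9.
M has just one choice, so M = 4. Remove 4 from H, J.
So J = 1.

1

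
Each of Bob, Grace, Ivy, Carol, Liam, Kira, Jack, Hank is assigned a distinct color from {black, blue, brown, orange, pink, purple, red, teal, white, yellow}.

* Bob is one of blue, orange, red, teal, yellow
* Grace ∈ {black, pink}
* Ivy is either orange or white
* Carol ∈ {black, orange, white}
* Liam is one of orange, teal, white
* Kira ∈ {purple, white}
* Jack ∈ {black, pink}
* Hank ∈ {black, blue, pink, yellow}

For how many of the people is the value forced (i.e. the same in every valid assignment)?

2

Grace and Jack between them cover only {black, pink} — a naked pair. Remove those values from Carol, Hank.
The 2 variables Ivy and Carol are confined to {orange, white}, which locks those values in; drop them from Bob, Liam, Kira.
Liam must be teal (only option left). Eliminate teal elsewhere: Bob.
Kira's domain is down to {purple}, so Kira = purple.
Determined: Liam=teal, Kira=purple. The other people each still have more than one consistent value. That makes 2.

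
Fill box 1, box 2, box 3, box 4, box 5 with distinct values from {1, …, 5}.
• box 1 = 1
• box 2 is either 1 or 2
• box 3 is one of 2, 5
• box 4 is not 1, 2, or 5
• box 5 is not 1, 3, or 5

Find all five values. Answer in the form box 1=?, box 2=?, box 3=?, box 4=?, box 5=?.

box 1=1, box 2=2, box 3=5, box 4=3, box 5=4

box 1 must be 1 (only option left). So box 2 can't be 1.
That leaves box 2 = 2. Strike 2 from box 3, box 5.
That leaves box 3 = 5.
box 5 must be 4 (only option left). Eliminate 4 elsewhere: box 4.
box 4's domain is down to {3}, so box 4 = 3.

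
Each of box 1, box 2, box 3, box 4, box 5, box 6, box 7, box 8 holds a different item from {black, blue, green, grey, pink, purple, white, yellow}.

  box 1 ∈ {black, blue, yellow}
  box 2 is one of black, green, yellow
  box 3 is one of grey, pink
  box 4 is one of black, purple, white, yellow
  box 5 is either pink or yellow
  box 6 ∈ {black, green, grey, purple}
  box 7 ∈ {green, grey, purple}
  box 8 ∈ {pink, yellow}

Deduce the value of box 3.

grey

The 8 variables together cover exactly {black, blue, green, grey, pink, purple, white, yellow} — 8 values for 8 variables — and blue appears only in box 1's list, so box 1 = blue.
The 7 still-open variables together cover exactly {black, green, grey, pink, purple, white, yellow} — 7 values for 7 variables — and white appears only in box 4's list, so box 4 = white.
box 5 and box 8 share exactly the 2 values {pink, yellow}; by pigeonhole those values go to them, so strike pink, yellow from box 2, box 3.
So box 3 = grey.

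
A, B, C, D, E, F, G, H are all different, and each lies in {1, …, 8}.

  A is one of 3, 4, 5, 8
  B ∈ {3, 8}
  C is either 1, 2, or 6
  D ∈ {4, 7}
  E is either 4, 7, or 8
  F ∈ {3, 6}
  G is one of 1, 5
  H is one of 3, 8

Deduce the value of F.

6

The 8 variables together cover exactly {1, 2, 3, 4, 5, 6, 7, 8} — 8 values for 8 variables — and 2 appears only in C's list, so C = 2.
The 7 still-open variables together cover exactly {1, 3, 4, 5, 6, 7, 8} — 7 values for 7 variables — and 1 appears only in G's list, so G = 1.
Among the 6 still-open variables, 5 fits only A (and all 6 values in {3, 4, 5, 6, 7, 8} must be used), so A = 5.
Among the 5 still-open variables, 6 fits only F (and all 5 values in {3, 4, 6, 7, 8} must be used), so F = 6.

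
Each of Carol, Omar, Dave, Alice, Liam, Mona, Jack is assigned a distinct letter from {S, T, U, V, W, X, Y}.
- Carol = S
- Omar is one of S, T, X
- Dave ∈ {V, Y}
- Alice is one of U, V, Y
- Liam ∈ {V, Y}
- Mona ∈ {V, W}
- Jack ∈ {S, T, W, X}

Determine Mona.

W

Carol must be S (only option left). Remove S from Omar, Jack.
The 6 still-open variables together cover exactly {T, U, V, W, X, Y} — 6 values for 6 variables — and U appears only in Alice's list, so Alice = U.
Dave and Liam share exactly the 2 values {V, Y}; by pigeonhole those values go to them, so strike V, Y from Mona.
So Mona = W.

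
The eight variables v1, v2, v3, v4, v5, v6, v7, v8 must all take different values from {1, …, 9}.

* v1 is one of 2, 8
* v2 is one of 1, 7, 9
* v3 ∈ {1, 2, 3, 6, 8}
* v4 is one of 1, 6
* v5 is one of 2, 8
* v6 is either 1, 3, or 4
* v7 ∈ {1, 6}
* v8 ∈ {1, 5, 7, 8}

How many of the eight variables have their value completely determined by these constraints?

v1 and v5 between them cover only {2, 8} — a naked pair. Remove those values from v3, v8.
v4 and v7 between them cover only {1, 6} — a naked pair. Remove those values from v2, v3, v6, v8.
That leaves v3 = 3. Strike 3 from v6.
v6 must be 4 (only option left).
Determined: v3=3, v6=4. The other variables each still have more than one consistent value. That makes 2.

2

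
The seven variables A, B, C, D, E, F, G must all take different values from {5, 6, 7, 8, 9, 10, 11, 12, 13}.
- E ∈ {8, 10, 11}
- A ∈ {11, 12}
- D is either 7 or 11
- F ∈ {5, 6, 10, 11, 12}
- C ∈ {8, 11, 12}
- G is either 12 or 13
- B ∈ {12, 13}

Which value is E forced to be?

B and G between them cover only {12, 13} — a naked pair. Remove those values from A, C, F.
A must be 11 (only option left). So C, D, E, F can't be 11.
C's domain is down to {8}, so C = 8. Remove 8 from E.
So E = 10.

10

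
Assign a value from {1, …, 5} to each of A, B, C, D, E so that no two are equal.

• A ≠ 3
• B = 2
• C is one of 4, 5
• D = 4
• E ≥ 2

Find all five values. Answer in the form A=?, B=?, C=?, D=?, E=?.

A=1, B=2, C=5, D=4, E=3

B must be 2 (only option left). Strike 2 from A, E.
D must be 4 (only option left). So A, C, E can't be 4.
C must be 5 (only option left). Strike 5 from A, E.
E has just one choice, so E = 3.
A has just one choice, so A = 1.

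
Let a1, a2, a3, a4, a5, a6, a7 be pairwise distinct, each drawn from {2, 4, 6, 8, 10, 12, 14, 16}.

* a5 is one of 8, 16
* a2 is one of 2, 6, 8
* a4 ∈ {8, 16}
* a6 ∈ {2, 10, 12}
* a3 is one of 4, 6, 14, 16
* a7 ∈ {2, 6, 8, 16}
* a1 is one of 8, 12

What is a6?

a4 and a5 share exactly the 2 values {8, 16}; by pigeonhole those values go to them, so strike 8, 16 from a1, a2, a3, a7.
a1 has just one choice, so a1 = 12. So a6 can't be 12.
a2 and a7 share exactly the 2 values {2, 6}; by pigeonhole those values go to them, so strike 2, 6 from a3, a6.
So a6 = 10.

10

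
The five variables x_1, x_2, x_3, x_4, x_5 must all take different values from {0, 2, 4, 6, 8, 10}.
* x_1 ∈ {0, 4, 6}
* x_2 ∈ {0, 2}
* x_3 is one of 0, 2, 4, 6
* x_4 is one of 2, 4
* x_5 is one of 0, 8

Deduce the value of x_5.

8

The 5 variables draw from only 5 values {0, 2, 4, 6, 8}, so each is used; only x_5 can be 8, hence x_5 = 8.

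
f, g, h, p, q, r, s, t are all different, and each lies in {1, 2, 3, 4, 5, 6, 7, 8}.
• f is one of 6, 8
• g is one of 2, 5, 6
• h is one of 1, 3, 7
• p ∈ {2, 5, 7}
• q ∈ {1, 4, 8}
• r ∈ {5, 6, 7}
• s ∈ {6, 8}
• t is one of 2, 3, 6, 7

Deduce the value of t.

3

Among the 8 variables, 4 fits only q (and all 8 values in {1, 2, 3, 4, 5, 6, 7, 8} must be used), so q = 4.
The 7 still-open variables draw from only 7 values {1, 2, 3, 5, 6, 7, 8}, so each is used; only h can be 1, hence h = 1.
The 6 still-open variables together cover exactly {2, 3, 5, 6, 7, 8} — 6 values for 6 variables — and 3 appears only in t's list, so t = 3.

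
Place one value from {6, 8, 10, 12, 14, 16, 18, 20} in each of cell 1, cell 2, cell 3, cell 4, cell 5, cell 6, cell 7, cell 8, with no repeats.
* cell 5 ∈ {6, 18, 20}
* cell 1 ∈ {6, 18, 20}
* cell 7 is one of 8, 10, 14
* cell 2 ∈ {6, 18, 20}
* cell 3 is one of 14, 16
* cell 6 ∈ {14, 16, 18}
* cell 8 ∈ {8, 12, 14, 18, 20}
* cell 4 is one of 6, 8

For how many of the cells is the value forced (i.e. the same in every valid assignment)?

Among the 8 variables, 10 fits only cell 7 (and all 8 values in {6, 8, 10, 12, 14, 16, 18, 20} must be used), so cell 7 = 10.
The 7 still-open variables together cover exactly {6, 8, 12, 14, 16, 18, 20} — 7 values for 7 variables — and 12 appears only in cell 8's list, so cell 8 = 12.
The 6 still-open variables draw from only 6 values {6, 8, 14, 16, 18, 20}, so each is used; only cell 4 can be 8, hence cell 4 = 8.
cell 1, cell 2, cell 5 share exactly the 3 values {6, 18, 20}; by pigeonhole those values go to them, so strike 6, 18, 20 from cell 6.
Determined: cell 4=8, cell 7=10, cell 8=12. The other cells each still have more than one consistent value. That makes 3.

3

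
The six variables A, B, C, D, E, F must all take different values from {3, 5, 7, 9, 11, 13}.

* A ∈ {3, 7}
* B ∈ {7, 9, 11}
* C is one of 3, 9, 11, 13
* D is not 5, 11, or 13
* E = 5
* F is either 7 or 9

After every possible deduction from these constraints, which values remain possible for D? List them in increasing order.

E's domain is down to {5}, so E = 5.
Among the 5 still-open variables, 13 fits only C (and all 5 values in {3, 7, 9, 11, 13} must be used), so C = 13.
The 4 still-open variables together cover exactly {3, 7, 9, 11} — 4 values for 4 variables — and 11 appears only in B's list, so B = 11.
No further eliminations apply; D can still be any of 3, 7, 9.

3, 7, 9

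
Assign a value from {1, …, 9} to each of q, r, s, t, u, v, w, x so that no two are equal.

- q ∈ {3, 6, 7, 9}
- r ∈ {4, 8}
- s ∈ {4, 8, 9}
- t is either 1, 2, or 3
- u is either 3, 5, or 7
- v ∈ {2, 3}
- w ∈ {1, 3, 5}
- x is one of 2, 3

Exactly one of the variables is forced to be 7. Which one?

u

v and x between them cover only {2, 3} — a naked pair. Remove those values from q, t, u, w.
That leaves t = 1. So w can't be 1.
That leaves w = 5. So u can't be 5.
So 7 goes to u.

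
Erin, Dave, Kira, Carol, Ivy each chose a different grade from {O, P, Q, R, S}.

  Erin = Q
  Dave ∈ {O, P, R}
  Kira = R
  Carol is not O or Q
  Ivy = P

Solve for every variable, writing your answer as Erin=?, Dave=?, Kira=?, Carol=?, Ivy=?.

Erin=Q, Dave=O, Kira=R, Carol=S, Ivy=P

Erin has just one choice, so Erin = Q.
Kira has just one choice, so Kira = R. Remove R from Dave, Carol.
Ivy has just one choice, so Ivy = P. Remove P from Dave, Carol.
Dave must be O (only option left).
Carol's domain is down to {S}, so Carol = S.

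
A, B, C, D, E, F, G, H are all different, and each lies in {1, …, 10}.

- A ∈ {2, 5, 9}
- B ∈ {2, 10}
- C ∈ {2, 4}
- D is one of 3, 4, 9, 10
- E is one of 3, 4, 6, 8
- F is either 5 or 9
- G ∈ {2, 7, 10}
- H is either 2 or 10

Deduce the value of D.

3

B and H between them cover only {2, 10} — a naked pair. Remove those values from A, C, D, G.
That leaves C = 4. Eliminate 4 elsewhere: D, E.
G's domain is down to {7}, so G = 7.
The 2 variables A and F are confined to {5, 9}, which locks those values in; drop them from D.
So D = 3.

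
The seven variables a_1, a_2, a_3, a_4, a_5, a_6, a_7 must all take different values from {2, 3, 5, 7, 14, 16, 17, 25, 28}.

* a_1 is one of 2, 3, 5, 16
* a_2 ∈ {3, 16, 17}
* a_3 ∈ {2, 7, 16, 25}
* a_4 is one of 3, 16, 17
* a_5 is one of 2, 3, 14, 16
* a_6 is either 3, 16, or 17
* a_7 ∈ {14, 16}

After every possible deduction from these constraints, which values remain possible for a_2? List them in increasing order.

The 3 variables a_2, a_4, a_6 are confined to {3, 16, 17}, which locks those values in; drop them from a_1, a_3, a_5, a_7.
a_7 must be 14 (only option left). So a_5 can't be 14.
That leaves a_5 = 2. Eliminate 2 elsewhere: a_1, a_3.
a_1's domain is down to {5}, so a_1 = 5.
No further eliminations apply; a_2 can still be any of 3, 16, 17.

3, 16, 17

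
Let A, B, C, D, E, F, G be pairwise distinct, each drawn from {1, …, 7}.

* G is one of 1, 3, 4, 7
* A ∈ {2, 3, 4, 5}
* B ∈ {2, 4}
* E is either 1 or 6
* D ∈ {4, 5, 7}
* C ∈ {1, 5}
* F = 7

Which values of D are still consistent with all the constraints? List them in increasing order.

F must be 7 (only option left). Remove 7 from D, G.
The 6 still-open variables together cover exactly {1, 2, 3, 4, 5, 6} — 6 values for 6 variables — and 6 appears only in E's list, so E = 6.
No further eliminations apply; D can still be any of 4, 5.

4, 5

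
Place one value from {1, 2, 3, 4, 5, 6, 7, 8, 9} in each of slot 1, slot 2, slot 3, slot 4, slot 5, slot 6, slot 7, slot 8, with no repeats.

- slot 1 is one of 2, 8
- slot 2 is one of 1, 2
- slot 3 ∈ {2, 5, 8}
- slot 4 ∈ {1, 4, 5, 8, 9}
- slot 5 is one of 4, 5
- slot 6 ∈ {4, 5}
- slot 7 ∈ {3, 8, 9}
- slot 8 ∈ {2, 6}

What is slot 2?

Among the 8 variables, 3 fits only slot 7 (and all 8 values in {1, 2, 3, 4, 5, 6, 8, 9} must be used), so slot 7 = 3.
The 7 still-open variables draw from only 7 values {1, 2, 4, 5, 6, 8, 9}, so each is used; only slot 8 can be 6, hence slot 8 = 6.
Among the 6 still-open variables, 9 fits only slot 4 (and all 6 values in {1, 2, 4, 5, 8, 9} must be used), so slot 4 = 9.
Among the 5 still-open variables, 1 fits only slot 2 (and all 5 values in {1, 2, 4, 5, 8} must be used), so slot 2 = 1.

1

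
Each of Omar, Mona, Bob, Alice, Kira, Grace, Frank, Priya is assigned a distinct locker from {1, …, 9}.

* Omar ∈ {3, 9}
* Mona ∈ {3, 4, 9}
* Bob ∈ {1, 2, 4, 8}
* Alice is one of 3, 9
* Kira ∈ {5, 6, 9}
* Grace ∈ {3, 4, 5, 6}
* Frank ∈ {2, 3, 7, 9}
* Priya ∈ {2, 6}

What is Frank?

7

Omar and Alice share exactly the 2 values {3, 9}; by pigeonhole those values go to them, so strike 3, 9 from Mona, Kira, Grace, Frank.
Mona has just one choice, so Mona = 4. Remove 4 from Bob, Grace.
Kira and Grace share exactly the 2 values {5, 6}; by pigeonhole those values go to them, so strike 5, 6 from Priya.
Priya must be 2 (only option left). Remove 2 from Bob, Frank.
So Frank = 7.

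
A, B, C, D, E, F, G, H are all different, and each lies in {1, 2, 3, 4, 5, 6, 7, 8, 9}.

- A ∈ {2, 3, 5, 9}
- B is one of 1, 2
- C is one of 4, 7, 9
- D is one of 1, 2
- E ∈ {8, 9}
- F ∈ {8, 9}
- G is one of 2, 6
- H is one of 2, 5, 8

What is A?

3

B and D share exactly the 2 values {1, 2}; by pigeonhole those values go to them, so strike 1, 2 from A, G, H.
G must be 6 (only option left).
The 2 variables E and F are confined to {8, 9}, which locks those values in; drop them from A, C, H.
H has just one choice, so H = 5. Remove 5 from A.
So A = 3.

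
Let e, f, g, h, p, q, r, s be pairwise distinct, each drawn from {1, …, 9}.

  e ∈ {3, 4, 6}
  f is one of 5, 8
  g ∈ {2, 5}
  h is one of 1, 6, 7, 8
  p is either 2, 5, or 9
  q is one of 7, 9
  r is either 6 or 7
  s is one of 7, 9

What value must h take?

1

q and s share exactly the 2 values {7, 9}; by pigeonhole those values go to them, so strike 7, 9 from h, p, r.
r must be 6 (only option left). Strike 6 from e, h.
g and p between them cover only {2, 5} — a naked pair. Remove those values from f.
That leaves f = 8. Strike 8 from h.
So h = 1.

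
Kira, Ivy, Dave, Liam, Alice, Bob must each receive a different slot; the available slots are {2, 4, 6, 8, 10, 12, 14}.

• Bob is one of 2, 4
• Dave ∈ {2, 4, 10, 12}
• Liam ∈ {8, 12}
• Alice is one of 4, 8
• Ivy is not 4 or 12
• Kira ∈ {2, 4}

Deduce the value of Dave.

10

Kira and Bob share exactly the 2 values {2, 4}; by pigeonhole those values go to them, so strike 2, 4 from Ivy, Dave, Alice.
Alice's domain is down to {8}, so Alice = 8. Eliminate 8 elsewhere: Ivy, Liam.
Liam has just one choice, so Liam = 12. Strike 12 from Dave.
So Dave = 10.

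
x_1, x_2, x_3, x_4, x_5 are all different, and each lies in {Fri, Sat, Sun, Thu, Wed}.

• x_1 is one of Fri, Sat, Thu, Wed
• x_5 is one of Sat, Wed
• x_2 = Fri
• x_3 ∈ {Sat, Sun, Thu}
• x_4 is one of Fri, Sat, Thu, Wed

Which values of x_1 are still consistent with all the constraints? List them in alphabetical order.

Sat, Thu, Wed

x_2 has just one choice, so x_2 = Fri. Remove Fri from x_1, x_4.
The 4 still-open variables together cover exactly {Sat, Sun, Thu, Wed} — 4 values for 4 variables — and Sun appears only in x_3's list, so x_3 = Sun.
No further eliminations apply; x_1 can still be any of Sat, Thu, Wed.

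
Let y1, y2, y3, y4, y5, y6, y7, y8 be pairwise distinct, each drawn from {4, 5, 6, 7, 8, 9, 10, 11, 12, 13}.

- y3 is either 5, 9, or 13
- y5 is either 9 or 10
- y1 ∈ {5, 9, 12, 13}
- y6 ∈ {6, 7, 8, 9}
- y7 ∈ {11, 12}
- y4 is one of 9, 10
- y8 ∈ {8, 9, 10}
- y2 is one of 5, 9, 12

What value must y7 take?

y4 and y5 between them cover only {9, 10} — a naked pair. Remove those values from y1, y2, y3, y6, y8.
y8 has just one choice, so y8 = 8. So y6 can't be 8.
The 3 variables y1, y2, y3 are confined to {5, 12, 13}, which locks those values in; drop them from y7.
So y7 = 11.

11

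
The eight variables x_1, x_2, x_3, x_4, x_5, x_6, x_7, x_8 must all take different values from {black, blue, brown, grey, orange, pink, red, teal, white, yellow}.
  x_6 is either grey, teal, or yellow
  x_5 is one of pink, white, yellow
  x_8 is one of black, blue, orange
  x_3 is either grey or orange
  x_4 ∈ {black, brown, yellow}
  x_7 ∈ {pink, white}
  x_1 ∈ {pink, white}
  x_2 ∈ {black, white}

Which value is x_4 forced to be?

The 2 variables x_1 and x_7 are confined to {pink, white}, which locks those values in; drop them from x_2, x_5.
x_2's domain is down to {black}, so x_2 = black. Remove black from x_4, x_8.
x_5's domain is down to {yellow}, so x_5 = yellow. Strike yellow from x_4, x_6.
So x_4 = brown.

brown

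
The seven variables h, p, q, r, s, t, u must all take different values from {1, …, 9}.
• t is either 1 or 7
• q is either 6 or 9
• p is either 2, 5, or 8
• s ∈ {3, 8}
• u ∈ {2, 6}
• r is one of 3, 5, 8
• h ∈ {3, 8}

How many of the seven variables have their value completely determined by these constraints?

4

h and s between them cover only {3, 8} — a naked pair. Remove those values from p, r.
r has just one choice, so r = 5. So p can't be 5.
That leaves p = 2. So u can't be 2.
u's domain is down to {6}, so u = 6. So q can't be 6.
q's domain is down to {9}, so q = 9.
Determined: p=2, q=9, r=5, u=6. The other variables each still have more than one consistent value. That makes 4.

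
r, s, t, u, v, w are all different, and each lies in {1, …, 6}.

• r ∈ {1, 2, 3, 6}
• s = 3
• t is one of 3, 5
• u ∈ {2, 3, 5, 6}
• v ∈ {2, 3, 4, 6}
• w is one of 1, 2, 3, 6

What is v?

4

s has just one choice, so s = 3. Eliminate 3 elsewhere: r, t, u, v, w.
That leaves t = 5. Eliminate 5 elsewhere: u.
The 4 still-open variables together cover exactly {1, 2, 4, 6} — 4 values for 4 variables — and 4 appears only in v's list, so v = 4.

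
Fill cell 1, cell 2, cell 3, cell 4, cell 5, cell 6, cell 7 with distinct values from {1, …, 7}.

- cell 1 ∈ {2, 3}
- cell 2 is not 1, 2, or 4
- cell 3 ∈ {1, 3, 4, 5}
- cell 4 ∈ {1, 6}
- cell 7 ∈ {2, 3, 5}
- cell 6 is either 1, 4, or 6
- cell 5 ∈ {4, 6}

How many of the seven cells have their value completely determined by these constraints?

1

The 7 variables draw from only 7 values {1, 2, 3, 4, 5, 6, 7}, so each is used; only cell 2 can be 7, hence cell 2 = 7.
cell 4, cell 5, cell 6 share exactly the 3 values {1, 4, 6}; by pigeonhole those values go to them, so strike 1, 4, 6 from cell 3.
Determined: cell 2=7. The other cells each still have more than one consistent value. That makes 1.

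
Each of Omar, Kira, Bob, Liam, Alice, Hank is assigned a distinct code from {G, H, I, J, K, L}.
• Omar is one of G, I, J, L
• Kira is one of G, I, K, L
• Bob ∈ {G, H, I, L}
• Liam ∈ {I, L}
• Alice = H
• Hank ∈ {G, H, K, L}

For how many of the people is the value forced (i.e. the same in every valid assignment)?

2

Alice has just one choice, so Alice = H. Strike H from Bob, Hank.
Among the 5 still-open variables, J fits only Omar (and all 5 values in {G, I, J, K, L} must be used), so Omar = J.
Determined: Omar=J, Alice=H. The other people each still have more than one consistent value. That makes 2.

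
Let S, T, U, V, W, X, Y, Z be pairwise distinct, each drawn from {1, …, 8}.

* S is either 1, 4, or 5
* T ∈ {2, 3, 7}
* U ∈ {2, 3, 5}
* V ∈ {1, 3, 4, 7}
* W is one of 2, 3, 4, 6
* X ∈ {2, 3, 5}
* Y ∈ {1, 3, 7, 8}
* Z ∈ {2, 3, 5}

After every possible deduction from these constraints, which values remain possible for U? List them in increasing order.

The 8 variables together cover exactly {1, 2, 3, 4, 5, 6, 7, 8} — 8 values for 8 variables — and 6 appears only in W's list, so W = 6.
The 7 still-open variables draw from only 7 values {1, 2, 3, 4, 5, 7, 8}, so each is used; only Y can be 8, hence Y = 8.
The 3 variables U, X, Z are confined to {2, 3, 5}, which locks those values in; drop them from S, T, V.
That leaves T = 7. Eliminate 7 elsewhere: V.
No further eliminations apply; U can still be any of 2, 3, 5.

2, 3, 5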